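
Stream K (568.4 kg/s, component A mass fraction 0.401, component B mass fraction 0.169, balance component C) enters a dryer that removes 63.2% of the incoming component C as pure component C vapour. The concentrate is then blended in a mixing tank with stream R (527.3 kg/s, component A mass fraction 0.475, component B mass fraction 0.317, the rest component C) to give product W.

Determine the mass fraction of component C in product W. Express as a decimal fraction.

0.212

Vapour removed = 0.632×0.430×568.4 = 154.47 kg/s; concentrate = 413.93 kg/s.
component C reaching the mixer = 89.944 (from concentrate) + 527.3×0.208 = 199.62 kg/s.
Product flow = 413.93 + 527.3 = 941.23 kg/s; component C fraction = 0.212.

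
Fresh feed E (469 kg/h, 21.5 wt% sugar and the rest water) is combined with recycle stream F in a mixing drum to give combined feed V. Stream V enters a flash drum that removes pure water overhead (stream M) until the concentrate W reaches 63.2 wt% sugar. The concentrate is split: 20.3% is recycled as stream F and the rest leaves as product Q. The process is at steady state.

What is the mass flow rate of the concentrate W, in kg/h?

Overall sugar balance (none leaves overhead): sugar in fresh feed = sugar in product, i.e. 469×0.215 = (1−0.203)·W·0.632.
W = 100.83/(0.632×0.797) = 200.19 kg/h.

200.2 kg/h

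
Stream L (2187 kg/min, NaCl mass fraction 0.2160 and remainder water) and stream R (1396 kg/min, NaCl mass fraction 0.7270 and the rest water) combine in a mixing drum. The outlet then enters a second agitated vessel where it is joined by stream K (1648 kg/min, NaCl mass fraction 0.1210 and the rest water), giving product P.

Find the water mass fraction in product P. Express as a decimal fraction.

0.6776

Overall, product flow = 5231 kg/min.
water in = 2187×0.784 + 1396×0.273 + 1648×0.879 = 3544.3 kg/min.
water fraction in P = 0.6776.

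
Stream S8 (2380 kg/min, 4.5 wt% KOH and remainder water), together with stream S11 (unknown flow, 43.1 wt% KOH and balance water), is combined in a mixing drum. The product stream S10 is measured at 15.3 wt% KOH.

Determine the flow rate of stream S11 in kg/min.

924.6 kg/min

Let S11 be the unknown flow. Total out = 2380 + S11.
KOH balance: 107.1 + 0.431·S11 = 0.153·(2380 + S11)
(0.431 − 0.153)·S11 = 0.153×2380 − 107.1 = 257.04
S11 = 257.04 / 0.278 = 924.6 kg/min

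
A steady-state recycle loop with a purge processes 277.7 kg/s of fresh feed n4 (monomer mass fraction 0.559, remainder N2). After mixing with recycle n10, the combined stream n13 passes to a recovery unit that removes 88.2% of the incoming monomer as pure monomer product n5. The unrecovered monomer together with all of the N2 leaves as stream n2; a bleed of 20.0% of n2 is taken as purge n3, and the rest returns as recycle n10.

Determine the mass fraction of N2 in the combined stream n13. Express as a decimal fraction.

N2 enters only via n4 and leaves only via the purge: 277.7×0.441 = 0.200×(N2 in n2), and the recovery unit passes all N2, so N2 in n13 = N2 in n2 = 612.33 kg/s.
monomer in n13: m_A = 277.7×0.559 + (1−0.200)·(1−0.882)·m_A, so m_A = 155.23/0.9056 = 171.42 kg/s.
n13 = 171.42 + 612.33 = 783.74 kg/s.
N2 fraction in n13 = 612.33/783.74 = 0.781.

0.781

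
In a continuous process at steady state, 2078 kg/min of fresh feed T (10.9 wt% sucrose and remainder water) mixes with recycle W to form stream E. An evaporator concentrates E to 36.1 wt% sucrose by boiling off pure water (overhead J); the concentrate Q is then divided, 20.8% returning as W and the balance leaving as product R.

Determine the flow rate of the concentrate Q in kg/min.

792.2 kg/min

Overall sucrose balance (none leaves overhead): sucrose in fresh feed = sucrose in product, i.e. 2078×0.109 = (1−0.208)·Q·0.361.
Q = 226.5/(0.361×0.792) = 792.21 kg/min.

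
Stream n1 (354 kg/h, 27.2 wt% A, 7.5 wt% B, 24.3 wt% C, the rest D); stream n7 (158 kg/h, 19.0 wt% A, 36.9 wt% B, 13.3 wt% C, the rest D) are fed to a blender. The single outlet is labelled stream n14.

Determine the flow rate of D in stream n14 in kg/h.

D out = D in = 354×0.410 + 158×0.308 = 193.8 kg/h.

193.8 kg/h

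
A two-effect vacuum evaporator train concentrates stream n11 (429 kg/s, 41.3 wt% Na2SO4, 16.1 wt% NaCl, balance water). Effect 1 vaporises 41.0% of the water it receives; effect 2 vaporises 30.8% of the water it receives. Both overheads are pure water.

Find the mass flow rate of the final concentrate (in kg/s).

320.9 kg/s

water in feed = 429×0.426 = 182.75 kg/s.
After stage 1: water left = (1−0.410)×182.75 = 107.82; stream total = 354.07 kg/s.
After stage 2: water left = (1−0.308)×107.82 = 74.615; final concentrate = 320.86 kg/s.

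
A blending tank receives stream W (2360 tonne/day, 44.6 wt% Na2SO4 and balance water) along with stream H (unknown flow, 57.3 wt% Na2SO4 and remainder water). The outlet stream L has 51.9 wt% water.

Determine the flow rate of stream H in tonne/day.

Let H be the unknown flow. Total out = 2360 + H.
water balance: 1307.4 + 0.427·H = 0.519·(2360 + H)
(0.427 − 0.519)·H = 0.519×2360 − 1307.4 = -82.6
H = -82.6 / -0.092 = 897.83 tonne/day

897.8 tonne/day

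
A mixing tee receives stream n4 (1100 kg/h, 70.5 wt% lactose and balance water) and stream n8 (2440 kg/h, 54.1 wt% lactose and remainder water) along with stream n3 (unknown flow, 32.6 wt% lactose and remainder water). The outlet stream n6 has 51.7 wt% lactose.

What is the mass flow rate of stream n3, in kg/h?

Let n3 be the unknown flow. Total out = 3540 + n3.
lactose balance: 2095.5 + 0.326·n3 = 0.517·(3540 + n3)
(0.326 − 0.517)·n3 = 0.517×3540 − 2095.5 = -265.36
n3 = -265.36 / -0.191 = 1389.3 kg/h

1389 kg/h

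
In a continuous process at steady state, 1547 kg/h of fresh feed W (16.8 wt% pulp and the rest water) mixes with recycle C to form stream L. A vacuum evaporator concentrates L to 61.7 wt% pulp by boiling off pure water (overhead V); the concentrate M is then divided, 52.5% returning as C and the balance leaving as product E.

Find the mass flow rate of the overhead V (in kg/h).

Overall pulp balance (none leaves overhead): pulp in fresh feed = pulp in product, i.e. 1547×0.168 = (1−0.525)·M·0.617.
M = 259.9/(0.617×0.475) = 886.79 kg/h.
Recycle C = 0.525×886.79 = 465.56 kg/h.
Combined feed L = 1547 + 465.56 = 2012.6 kg/h.
Overhead V = L − M = 2012.6 − 886.79 = 1125.8 kg/h.

1126 kg/h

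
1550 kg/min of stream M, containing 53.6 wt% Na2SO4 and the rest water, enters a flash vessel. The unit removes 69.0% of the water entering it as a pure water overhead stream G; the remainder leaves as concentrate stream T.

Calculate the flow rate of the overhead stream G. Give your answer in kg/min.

water entering = 1550×0.464 = 719.2 kg/min; overhead removed = 0.690×719.2 = 496.25 kg/min.

496.2 kg/min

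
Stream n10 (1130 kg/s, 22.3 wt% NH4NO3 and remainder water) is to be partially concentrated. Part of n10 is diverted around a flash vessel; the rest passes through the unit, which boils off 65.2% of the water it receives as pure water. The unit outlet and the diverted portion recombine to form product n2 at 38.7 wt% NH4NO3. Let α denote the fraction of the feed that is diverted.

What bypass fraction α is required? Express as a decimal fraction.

All 1130×0.223 = 251.99 kg/s of NH4NO3 reaches n2, so n2 = 251.99/0.387 = 651.14 kg/s and vapour = 478.86 kg/s.
The evaporator receives (1−α)·1130 of feed at 0.777 water and removes 0.652 of that water:
0.652×0.777×(1−α)×1130 = 478.86
(1−α) = 478.86/572.46 = 0.8365;  α = 0.1635.

0.164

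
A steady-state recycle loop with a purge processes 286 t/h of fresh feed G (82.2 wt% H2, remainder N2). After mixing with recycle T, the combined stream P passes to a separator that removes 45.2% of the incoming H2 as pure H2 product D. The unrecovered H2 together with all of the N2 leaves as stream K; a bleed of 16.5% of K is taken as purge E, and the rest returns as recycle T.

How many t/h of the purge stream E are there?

90.1 t/h

N2 enters only via G and leaves only via the purge: 286×0.178 = 0.165×(N2 in K), and the separator passes all N2, so N2 in P = N2 in K = 308.53 t/h.
H2 in P: m_A = 286×0.822 + (1−0.165)·(1−0.452)·m_A, so m_A = 235.09/0.5424 = 433.41 t/h.
K = (1−0.452)×433.41 + 308.53 = 546.04 t/h.
Purge E = 0.165×546.04 = 90.097 t/h.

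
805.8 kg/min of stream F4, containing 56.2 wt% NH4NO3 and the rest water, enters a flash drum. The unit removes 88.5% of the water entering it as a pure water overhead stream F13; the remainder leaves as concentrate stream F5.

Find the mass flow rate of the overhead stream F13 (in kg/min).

water entering = 805.8×0.438 = 352.94 kg/min; overhead removed = 0.885×352.94 = 312.35 kg/min.

312.4 kg/min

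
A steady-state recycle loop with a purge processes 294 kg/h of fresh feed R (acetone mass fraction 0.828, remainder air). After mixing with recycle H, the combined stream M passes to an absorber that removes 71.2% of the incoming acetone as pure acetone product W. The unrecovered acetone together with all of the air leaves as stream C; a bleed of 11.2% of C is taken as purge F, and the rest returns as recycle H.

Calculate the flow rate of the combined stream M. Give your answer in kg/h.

air enters only via R and leaves only via the purge: 294×0.172 = 0.112×(air in C), and the absorber passes all air, so air in M = air in C = 451.5 kg/h.
acetone in M: m_A = 294×0.828 + (1−0.112)·(1−0.712)·m_A, so m_A = 243.43/0.7443 = 327.08 kg/h.
M = 327.08 + 451.5 = 778.58 kg/h.

778.6 kg/h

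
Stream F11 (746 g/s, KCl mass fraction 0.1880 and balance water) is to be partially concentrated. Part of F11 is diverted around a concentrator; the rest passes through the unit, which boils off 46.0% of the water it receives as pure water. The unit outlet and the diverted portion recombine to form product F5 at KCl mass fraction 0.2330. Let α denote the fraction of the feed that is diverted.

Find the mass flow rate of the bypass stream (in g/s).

360.3 g/s

All 746×0.188 = 140.25 g/s of KCl reaches F5, so F5 = 140.25/0.233 = 601.92 g/s and vapour = 144.08 g/s.
The evaporator receives (1−α)·746 of feed at 0.812 water and removes 0.460 of that water:
0.460×0.812×(1−α)×746 = 144.08
(1−α) = 144.08/278.65 = 0.5171;  α = 0.4829.
Bypass flow = 0.4829×746 = 360.27 g/s.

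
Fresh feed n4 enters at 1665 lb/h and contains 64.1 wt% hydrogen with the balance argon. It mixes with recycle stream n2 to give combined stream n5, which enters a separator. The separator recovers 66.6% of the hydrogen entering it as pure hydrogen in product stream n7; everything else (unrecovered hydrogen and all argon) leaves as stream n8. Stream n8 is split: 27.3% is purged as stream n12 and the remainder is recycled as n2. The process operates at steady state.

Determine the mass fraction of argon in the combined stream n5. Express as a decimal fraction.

argon enters only via n4 and leaves only via the purge: 1665×0.359 = 0.273×(argon in n8), and the separator passes all argon, so argon in n5 = argon in n8 = 2189.5 lb/h.
hydrogen in n5: m_A = 1665×0.641 + (1−0.273)·(1−0.666)·m_A, so m_A = 1067.3/0.7572 = 1409.5 lb/h.
n5 = 1409.5 + 2189.5 = 3599 lb/h.
argon fraction in n5 = 2189.5/3599 = 0.6084.

0.6084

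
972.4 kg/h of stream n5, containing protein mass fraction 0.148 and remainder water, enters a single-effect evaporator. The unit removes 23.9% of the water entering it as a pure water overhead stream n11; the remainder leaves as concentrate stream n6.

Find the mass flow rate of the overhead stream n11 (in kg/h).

198 kg/h

water entering = 972.4×0.852 = 828.48 kg/h; overhead removed = 0.239×828.48 = 198.01 kg/h.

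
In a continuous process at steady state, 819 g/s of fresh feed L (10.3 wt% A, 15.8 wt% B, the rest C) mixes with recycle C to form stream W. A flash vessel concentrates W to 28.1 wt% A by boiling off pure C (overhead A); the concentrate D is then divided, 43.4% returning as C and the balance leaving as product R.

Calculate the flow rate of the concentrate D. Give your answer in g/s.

530.4 g/s

Overall A balance (none leaves overhead): A in fresh feed = A in product, i.e. 819×0.103 = (1−0.434)·D·0.281.
D = 84.357/(0.281×0.566) = 530.39 g/s.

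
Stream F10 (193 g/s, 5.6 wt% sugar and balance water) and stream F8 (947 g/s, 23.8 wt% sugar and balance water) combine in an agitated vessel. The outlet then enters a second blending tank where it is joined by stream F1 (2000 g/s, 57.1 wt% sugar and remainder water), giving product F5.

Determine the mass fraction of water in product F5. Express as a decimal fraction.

0.5611

Overall, product flow = 3140 g/s.
water in = 193×0.944 + 947×0.762 + 2000×0.429 = 1761.8 g/s.
water fraction in F5 = 0.5611.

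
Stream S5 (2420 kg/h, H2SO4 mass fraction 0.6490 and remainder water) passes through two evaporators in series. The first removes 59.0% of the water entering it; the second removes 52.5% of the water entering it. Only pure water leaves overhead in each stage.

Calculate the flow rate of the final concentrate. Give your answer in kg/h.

water in feed = 2420×0.351 = 849.42 kg/h.
After stage 1: water left = (1−0.590)×849.42 = 348.26; stream total = 1918.8 kg/h.
After stage 2: water left = (1−0.525)×348.26 = 165.42; final concentrate = 1736 kg/h.

1736 kg/h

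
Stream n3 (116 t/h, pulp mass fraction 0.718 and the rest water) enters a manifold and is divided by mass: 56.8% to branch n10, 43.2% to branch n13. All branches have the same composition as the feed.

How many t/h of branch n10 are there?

Branch n10 flow = 0.568×116 = 65.888 t/h.

65.89 t/h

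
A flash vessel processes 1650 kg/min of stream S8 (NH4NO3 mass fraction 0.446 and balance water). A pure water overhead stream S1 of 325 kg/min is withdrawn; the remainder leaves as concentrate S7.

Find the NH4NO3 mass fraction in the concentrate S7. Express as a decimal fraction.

0.555

NH4NO3 is not removed: 1650×0.446 = 735.9 kg/min of NH4NO3 enters S7.
Concentrate = 1650 − 325 = 1325 kg/min.
Mass fraction = 735.9/1325 = 0.555.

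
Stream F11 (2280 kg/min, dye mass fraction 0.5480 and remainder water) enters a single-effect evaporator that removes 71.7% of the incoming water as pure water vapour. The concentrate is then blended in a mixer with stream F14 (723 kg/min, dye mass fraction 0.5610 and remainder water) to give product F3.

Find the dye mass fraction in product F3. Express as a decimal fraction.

Vapour removed = 0.717×0.452×2280 = 738.91 kg/min; concentrate = 1541.1 kg/min.
dye reaching the mixer = 1249.4 (from concentrate) + 723×0.561 = 1655 kg/min.
Product flow = 1541.1 + 723 = 2264.1 kg/min; dye fraction = 0.7310.

0.7310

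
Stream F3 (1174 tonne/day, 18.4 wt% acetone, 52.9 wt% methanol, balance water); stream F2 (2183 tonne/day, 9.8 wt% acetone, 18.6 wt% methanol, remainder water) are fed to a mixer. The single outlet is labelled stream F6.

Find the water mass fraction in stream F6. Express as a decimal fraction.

0.566

Total flow out = 1174 + 2183 = 3357 tonne/day.
water in = 1174×0.287 + 2183×0.716 = 1900 tonne/day.
water mass fraction in F6 = 1900/3357 = 0.566.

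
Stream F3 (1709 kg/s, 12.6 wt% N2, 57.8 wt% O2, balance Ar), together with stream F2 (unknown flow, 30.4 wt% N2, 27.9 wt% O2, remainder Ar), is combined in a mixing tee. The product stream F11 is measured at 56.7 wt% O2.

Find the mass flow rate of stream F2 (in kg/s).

Let F2 be the unknown flow. Total out = 1709 + F2.
O2 balance: 987.8 + 0.279·F2 = 0.567·(1709 + F2)
(0.279 − 0.567)·F2 = 0.567×1709 − 987.8 = -18.799
F2 = -18.799 / -0.288 = 65.274 kg/s

65.27 kg/s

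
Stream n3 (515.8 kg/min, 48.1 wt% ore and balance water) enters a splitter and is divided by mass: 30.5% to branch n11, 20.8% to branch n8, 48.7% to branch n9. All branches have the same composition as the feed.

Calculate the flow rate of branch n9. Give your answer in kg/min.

Branch n9 flow = 0.487×515.8 = 251.19 kg/min.

251.2 kg/min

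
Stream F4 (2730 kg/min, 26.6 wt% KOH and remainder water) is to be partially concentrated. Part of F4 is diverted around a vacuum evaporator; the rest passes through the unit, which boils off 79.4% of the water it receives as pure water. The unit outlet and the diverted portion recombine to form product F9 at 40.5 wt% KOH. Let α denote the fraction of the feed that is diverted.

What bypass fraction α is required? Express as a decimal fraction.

All 2730×0.266 = 726.18 kg/min of KOH reaches F9, so F9 = 726.18/0.405 = 1793 kg/min and vapour = 936.96 kg/min.
The evaporator receives (1−α)·2730 of feed at 0.734 water and removes 0.794 of that water:
0.794×0.734×(1−α)×2730 = 936.96
(1−α) = 936.96/1591 = 0.5889;  α = 0.4111.

0.411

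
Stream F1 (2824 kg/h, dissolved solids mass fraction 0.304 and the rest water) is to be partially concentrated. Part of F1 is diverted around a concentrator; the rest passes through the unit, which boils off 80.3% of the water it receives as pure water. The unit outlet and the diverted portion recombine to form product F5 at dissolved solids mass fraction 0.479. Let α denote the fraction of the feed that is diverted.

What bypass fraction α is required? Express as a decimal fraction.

All 2824×0.304 = 858.5 kg/h of dissolved solids reaches F5, so F5 = 858.5/0.479 = 1792.3 kg/h and vapour = 1031.7 kg/h.
The evaporator receives (1−α)·2824 of feed at 0.696 water and removes 0.803 of that water:
0.803×0.696×(1−α)×2824 = 1031.7
(1−α) = 1031.7/1578.3 = 0.6537;  α = 0.3463.

0.346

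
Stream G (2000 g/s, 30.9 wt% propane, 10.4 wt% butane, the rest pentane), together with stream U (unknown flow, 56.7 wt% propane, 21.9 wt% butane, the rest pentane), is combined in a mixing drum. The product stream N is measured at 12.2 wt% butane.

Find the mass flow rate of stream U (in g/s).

Let U be the unknown flow. Total out = 2000 + U.
butane balance: 208 + 0.219·U = 0.122·(2000 + U)
(0.219 − 0.122)·U = 0.122×2000 − 208 = 36
U = 36 / 0.097 = 371.13 g/s

371.1 g/s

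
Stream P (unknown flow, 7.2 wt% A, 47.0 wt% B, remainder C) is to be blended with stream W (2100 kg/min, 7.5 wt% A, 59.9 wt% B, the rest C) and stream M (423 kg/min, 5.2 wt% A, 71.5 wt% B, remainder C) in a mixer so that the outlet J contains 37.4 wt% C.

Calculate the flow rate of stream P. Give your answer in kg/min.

Let P be the unknown flow. Total out = 2523 + P.
C balance: 783.16 + 0.458·P = 0.374·(2523 + P)
(0.458 − 0.374)·P = 0.374×2523 − 783.16 = 160.44
P = 160.44 / 0.084 = 1910 kg/min

1910 kg/min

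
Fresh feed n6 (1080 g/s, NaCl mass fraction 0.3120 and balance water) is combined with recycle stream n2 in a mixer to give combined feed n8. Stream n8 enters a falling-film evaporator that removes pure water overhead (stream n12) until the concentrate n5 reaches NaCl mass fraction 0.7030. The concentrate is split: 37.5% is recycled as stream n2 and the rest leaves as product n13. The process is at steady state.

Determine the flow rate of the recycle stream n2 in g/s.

Overall NaCl balance (none leaves overhead): NaCl in fresh feed = NaCl in product, i.e. 1080×0.312 = (1−0.375)·n5·0.703.
n5 = 336.96/(0.703×0.625) = 766.91 g/s.
Recycle n2 = 0.375×766.91 = 287.59 g/s.

287.6 g/s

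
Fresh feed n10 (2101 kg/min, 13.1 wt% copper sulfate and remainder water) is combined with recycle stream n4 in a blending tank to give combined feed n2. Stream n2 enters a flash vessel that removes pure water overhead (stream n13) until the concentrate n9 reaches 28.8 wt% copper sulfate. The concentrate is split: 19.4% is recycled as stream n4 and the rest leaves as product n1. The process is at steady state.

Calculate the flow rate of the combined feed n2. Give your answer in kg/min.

2331 kg/min

Overall copper sulfate balance (none leaves overhead): copper sulfate in fresh feed = copper sulfate in product, i.e. 2101×0.131 = (1−0.194)·n9·0.288.
n9 = 275.23/(0.288×0.806) = 1185.7 kg/min.
Recycle n4 = 0.194×1185.7 = 230.02 kg/min.
Combined feed n2 = 2101 + 230.02 = 2331 kg/min.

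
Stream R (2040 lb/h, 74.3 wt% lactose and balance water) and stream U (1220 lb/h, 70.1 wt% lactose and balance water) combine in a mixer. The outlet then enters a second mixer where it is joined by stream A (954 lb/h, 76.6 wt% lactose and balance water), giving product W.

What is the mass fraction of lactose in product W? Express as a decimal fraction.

Overall, product flow = 4214 lb/h.
lactose in = 2040×0.743 + 1220×0.701 + 954×0.766 = 3101.7 lb/h.
lactose fraction in W = 0.7360.

0.7360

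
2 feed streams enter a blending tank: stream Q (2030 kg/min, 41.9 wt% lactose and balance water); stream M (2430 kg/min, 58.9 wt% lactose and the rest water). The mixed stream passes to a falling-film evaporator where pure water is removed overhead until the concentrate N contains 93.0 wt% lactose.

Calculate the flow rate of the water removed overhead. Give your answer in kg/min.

2006 kg/min

lactose entering = 2030×0.419 + 2430×0.589 = 2281.8 kg/min.
All lactose reports to N, so N = 2281.8/0.930 = 2453.6 kg/min.
Total feed = 4460 kg/min; overhead = 4460 − 2453.6 = 2006.4 kg/min.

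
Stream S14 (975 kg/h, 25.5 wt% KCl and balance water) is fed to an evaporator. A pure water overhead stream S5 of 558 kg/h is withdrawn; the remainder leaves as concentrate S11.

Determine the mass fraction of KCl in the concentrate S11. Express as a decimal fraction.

KCl is not removed: 975×0.255 = 248.62 kg/h of KCl enters S11.
Concentrate = 975 − 558 = 417 kg/h.
Mass fraction = 248.62/417 = 0.596.

0.596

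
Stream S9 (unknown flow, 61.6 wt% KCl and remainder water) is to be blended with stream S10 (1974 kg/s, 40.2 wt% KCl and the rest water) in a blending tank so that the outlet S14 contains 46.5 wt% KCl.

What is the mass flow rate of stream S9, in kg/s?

823.6 kg/s

Let S9 be the unknown flow. Total out = 1974 + S9.
KCl balance: 793.55 + 0.616·S9 = 0.465·(1974 + S9)
(0.616 − 0.465)·S9 = 0.465×1974 − 793.55 = 124.36
S9 = 124.36 / 0.151 = 823.59 kg/s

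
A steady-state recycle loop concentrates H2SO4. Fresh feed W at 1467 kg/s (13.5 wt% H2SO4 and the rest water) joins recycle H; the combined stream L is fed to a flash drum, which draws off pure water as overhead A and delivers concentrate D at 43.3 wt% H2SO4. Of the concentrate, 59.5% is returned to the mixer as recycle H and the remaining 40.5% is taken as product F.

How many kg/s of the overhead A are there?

1010 kg/s

Overall H2SO4 balance (none leaves overhead): H2SO4 in fresh feed = H2SO4 in product, i.e. 1467×0.135 = (1−0.595)·D·0.433.
D = 198.05/(0.433×0.405) = 1129.3 kg/s.
Recycle H = 0.595×1129.3 = 671.95 kg/s.
Combined feed L = 1467 + 671.95 = 2139 kg/s.
Overhead A = L − D = 2139 − 1129.3 = 1009.6 kg/s.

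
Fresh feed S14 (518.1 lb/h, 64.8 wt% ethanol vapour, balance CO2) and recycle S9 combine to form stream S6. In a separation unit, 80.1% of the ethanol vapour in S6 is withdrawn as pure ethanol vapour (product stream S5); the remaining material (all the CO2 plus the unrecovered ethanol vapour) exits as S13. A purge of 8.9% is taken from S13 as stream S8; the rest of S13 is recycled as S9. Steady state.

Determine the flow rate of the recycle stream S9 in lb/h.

1941 lb/h

CO2 enters only via S14 and leaves only via the purge: 518.1×0.352 = 0.089×(CO2 in S13), and the separation unit passes all CO2, so CO2 in S6 = CO2 in S13 = 2049.1 lb/h.
ethanol vapour in S6: m_A = 518.1×0.648 + (1−0.089)·(1−0.801)·m_A, so m_A = 335.73/0.8187 = 410.07 lb/h.
S13 = (1−0.801)×410.07 + 2049.1 = 2130.7 lb/h.
Recycle S9 = (1−0.089)×2130.7 = 1941.1 lb/h.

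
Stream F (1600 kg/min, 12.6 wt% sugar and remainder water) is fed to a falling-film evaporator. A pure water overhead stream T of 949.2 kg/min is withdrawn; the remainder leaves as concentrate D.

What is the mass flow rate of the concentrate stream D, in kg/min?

650.8 kg/min

Concentrate = 1600 − 949.2 = 650.8 kg/min.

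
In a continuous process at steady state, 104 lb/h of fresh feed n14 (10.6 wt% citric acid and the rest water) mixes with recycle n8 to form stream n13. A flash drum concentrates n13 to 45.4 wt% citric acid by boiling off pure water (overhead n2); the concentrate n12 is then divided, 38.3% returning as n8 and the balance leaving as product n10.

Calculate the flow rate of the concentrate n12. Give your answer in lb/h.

Overall citric acid balance (none leaves overhead): citric acid in fresh feed = citric acid in product, i.e. 104×0.106 = (1−0.383)·n12·0.454.
n12 = 11.024/(0.454×0.617) = 39.355 lb/h.

39.35 lb/h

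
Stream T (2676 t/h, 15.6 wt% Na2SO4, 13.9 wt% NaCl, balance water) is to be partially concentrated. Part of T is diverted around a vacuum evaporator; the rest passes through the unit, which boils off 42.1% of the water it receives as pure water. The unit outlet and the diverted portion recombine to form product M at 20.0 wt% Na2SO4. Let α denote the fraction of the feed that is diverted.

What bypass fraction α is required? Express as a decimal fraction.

0.259

All 2676×0.156 = 417.46 t/h of Na2SO4 reaches M, so M = 417.46/0.200 = 2087.3 t/h and vapour = 588.72 t/h.
The evaporator receives (1−α)·2676 of feed at 0.705 water and removes 0.421 of that water:
0.421×0.705×(1−α)×2676 = 588.72
(1−α) = 588.72/794.25 = 0.7412;  α = 0.2588.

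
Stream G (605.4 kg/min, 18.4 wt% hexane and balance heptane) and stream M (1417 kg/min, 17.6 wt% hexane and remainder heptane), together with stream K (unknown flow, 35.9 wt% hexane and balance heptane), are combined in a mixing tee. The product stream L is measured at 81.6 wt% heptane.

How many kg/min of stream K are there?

Let K be the unknown flow. Total out = 2022.4 + K.
heptane balance: 1661.6 + 0.641·K = 0.816·(2022.4 + K)
(0.641 − 0.816)·K = 0.816×2022.4 − 1661.6 = -11.336
K = -11.336 / -0.175 = 64.777 kg/min

64.78 kg/min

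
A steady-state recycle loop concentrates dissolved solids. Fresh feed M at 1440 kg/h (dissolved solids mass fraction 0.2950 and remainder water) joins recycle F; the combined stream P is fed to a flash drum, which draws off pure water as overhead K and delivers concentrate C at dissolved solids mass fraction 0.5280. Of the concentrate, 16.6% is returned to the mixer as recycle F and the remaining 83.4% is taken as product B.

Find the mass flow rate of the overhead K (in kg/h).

635.5 kg/h

Overall dissolved solids balance (none leaves overhead): dissolved solids in fresh feed = dissolved solids in product, i.e. 1440×0.295 = (1−0.166)·C·0.528.
C = 424.8/(0.528×0.834) = 964.68 kg/h.
Recycle F = 0.166×964.68 = 160.14 kg/h.
Combined feed P = 1440 + 160.14 = 1600.1 kg/h.
Overhead K = P − C = 1600.1 − 964.68 = 635.45 kg/h.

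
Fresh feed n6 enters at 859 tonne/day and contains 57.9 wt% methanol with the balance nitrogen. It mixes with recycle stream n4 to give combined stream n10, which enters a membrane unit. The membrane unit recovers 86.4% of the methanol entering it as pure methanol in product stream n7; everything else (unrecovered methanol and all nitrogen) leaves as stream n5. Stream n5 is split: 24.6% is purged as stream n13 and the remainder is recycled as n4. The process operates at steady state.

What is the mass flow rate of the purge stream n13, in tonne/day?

380.2 tonne/day

nitrogen enters only via n6 and leaves only via the purge: 859×0.421 = 0.246×(nitrogen in n5), and the membrane unit passes all nitrogen, so nitrogen in n10 = nitrogen in n5 = 1470.1 tonne/day.
methanol in n10: m_A = 859×0.579 + (1−0.246)·(1−0.864)·m_A, so m_A = 497.36/0.8975 = 554.19 tonne/day.
n5 = (1−0.864)×554.19 + 1470.1 = 1545.4 tonne/day.
Purge n13 = 0.246×1545.4 = 380.18 tonne/day.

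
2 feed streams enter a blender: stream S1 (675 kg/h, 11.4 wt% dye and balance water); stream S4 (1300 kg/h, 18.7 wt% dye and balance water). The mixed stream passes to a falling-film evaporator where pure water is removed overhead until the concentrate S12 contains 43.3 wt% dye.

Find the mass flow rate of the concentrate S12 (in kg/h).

dye entering = 675×0.114 + 1300×0.187 = 320.05 kg/h.
All dye reports to S12, so S12 = 320.05/0.433 = 739.15 kg/h.

739.1 kg/h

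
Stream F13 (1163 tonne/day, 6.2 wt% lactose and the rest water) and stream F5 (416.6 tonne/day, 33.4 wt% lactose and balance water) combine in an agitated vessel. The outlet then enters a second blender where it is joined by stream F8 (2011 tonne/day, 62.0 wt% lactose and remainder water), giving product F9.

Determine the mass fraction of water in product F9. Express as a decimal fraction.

0.594

Overall, product flow = 3590.6 tonne/day.
water in = 1163×0.938 + 416.6×0.666 + 2011×0.380 = 2132.5 tonne/day.
water fraction in F9 = 0.594.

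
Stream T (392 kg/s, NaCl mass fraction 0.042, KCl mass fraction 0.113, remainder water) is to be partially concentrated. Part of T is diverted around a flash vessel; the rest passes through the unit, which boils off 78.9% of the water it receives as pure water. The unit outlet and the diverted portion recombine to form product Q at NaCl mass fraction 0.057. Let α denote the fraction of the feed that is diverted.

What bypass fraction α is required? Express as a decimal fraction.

0.605

All 392×0.042 = 16.464 kg/s of NaCl reaches Q, so Q = 16.464/0.057 = 288.84 kg/s and vapour = 103.16 kg/s.
The evaporator receives (1−α)·392 of feed at 0.845 water and removes 0.789 of that water:
0.789×0.845×(1−α)×392 = 103.16
(1−α) = 103.16/261.35 = 0.3947;  α = 0.6053.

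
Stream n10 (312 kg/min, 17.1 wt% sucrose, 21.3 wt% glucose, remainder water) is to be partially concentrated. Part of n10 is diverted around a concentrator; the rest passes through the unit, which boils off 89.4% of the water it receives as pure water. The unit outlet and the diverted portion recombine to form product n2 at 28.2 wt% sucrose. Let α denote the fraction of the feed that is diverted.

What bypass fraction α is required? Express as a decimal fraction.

0.285

All 312×0.171 = 53.352 kg/min of sucrose reaches n2, so n2 = 53.352/0.282 = 189.19 kg/min and vapour = 122.81 kg/min.
The evaporator receives (1−α)·312 of feed at 0.616 water and removes 0.894 of that water:
0.894×0.616×(1−α)×312 = 122.81
(1−α) = 122.81/171.82 = 0.7148;  α = 0.2852.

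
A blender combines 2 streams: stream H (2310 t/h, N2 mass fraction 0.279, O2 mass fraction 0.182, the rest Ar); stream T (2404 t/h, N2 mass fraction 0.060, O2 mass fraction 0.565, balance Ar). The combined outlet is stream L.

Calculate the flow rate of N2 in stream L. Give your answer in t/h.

N2 out = N2 in = 2310×0.279 + 2404×0.060 = 788.73 t/h.

788.7 t/h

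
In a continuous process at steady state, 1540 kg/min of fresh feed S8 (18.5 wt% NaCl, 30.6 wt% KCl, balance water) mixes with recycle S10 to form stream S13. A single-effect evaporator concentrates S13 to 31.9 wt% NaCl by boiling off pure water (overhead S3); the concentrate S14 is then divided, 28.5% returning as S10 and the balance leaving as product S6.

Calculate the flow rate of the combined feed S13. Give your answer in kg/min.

Overall NaCl balance (none leaves overhead): NaCl in fresh feed = NaCl in product, i.e. 1540×0.185 = (1−0.285)·S14·0.319.
S14 = 284.9/(0.319×0.715) = 1249.1 kg/min.
Recycle S10 = 0.285×1249.1 = 355.99 kg/min.
Combined feed S13 = 1540 + 355.99 = 1896 kg/min.

1896 kg/min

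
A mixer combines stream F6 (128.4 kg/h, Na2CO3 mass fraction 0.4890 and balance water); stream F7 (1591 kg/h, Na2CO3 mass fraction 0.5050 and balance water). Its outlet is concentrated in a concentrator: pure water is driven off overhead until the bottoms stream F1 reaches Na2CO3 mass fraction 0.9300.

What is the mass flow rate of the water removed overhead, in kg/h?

788 kg/h

Na2CO3 entering = 128.4×0.489 + 1591×0.505 = 866.24 kg/h.
All Na2CO3 reports to F1, so F1 = 866.24/0.930 = 931.44 kg/h.
Total feed = 1719.4 kg/h; overhead = 1719.4 − 931.44 = 787.96 kg/h.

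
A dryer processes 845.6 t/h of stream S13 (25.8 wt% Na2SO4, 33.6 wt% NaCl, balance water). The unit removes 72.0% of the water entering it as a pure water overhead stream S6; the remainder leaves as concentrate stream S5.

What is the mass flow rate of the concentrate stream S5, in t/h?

water entering = 845.6×0.406 = 343.31 t/h; overhead removed = 0.720×343.31 = 247.19 t/h.
Concentrate = 845.6 − 247.19 = 598.41 t/h.

598.4 t/h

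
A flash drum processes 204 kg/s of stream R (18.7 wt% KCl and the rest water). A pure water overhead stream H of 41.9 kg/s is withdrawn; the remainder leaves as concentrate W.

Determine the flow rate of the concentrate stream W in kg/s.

162.1 kg/s

Concentrate = 204 − 41.9 = 162.1 kg/s.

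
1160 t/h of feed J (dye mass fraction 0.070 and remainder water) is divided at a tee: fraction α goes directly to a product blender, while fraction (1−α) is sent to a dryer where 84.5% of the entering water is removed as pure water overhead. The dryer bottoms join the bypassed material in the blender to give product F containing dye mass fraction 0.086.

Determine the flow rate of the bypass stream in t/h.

All 1160×0.070 = 81.2 t/h of dye reaches F, so F = 81.2/0.086 = 944.19 t/h and vapour = 215.81 t/h.
The evaporator receives (1−α)·1160 of feed at 0.930 water and removes 0.845 of that water:
0.845×0.930×(1−α)×1160 = 215.81
(1−α) = 215.81/911.59 = 0.2367;  α = 0.7633.
Bypass flow = 0.7633×1160 = 885.38 t/h.

885.4 t/h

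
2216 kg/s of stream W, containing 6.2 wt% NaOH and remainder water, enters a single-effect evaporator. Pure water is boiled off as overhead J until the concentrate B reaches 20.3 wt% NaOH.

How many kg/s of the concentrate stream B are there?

NaOH is conserved: 2216×0.062 = 137.39 kg/s all reports to the concentrate.
Concentrate = 137.39/(target fraction) = 676.81 kg/s.

676.8 kg/s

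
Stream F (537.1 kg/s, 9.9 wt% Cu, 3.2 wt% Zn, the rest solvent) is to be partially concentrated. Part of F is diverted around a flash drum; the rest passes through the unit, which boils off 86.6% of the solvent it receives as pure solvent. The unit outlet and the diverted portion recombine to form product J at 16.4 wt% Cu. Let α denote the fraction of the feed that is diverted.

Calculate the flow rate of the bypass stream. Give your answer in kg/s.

254.2 kg/s

All 537.1×0.099 = 53.173 kg/s of Cu reaches J, so J = 53.173/0.164 = 324.23 kg/s and vapour = 212.88 kg/s.
The evaporator receives (1−α)·537.1 of feed at 0.869 solvent and removes 0.866 of that solvent:
0.866×0.869×(1−α)×537.1 = 212.88
(1−α) = 212.88/404.2 = 0.5267;  α = 0.4733.
Bypass flow = 0.4733×537.1 = 254.23 kg/s.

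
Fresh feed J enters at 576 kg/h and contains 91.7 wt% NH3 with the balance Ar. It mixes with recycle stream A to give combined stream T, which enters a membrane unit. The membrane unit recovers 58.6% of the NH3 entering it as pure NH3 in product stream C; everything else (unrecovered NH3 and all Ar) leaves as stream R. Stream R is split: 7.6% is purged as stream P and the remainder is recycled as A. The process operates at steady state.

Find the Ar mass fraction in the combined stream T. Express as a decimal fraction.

Ar enters only via J and leaves only via the purge: 576×0.083 = 0.076×(Ar in R), and the membrane unit passes all Ar, so Ar in T = Ar in R = 629.05 kg/h.
NH3 in T: m_A = 576×0.917 + (1−0.076)·(1−0.586)·m_A, so m_A = 528.19/0.6175 = 855.42 kg/h.
T = 855.42 + 629.05 = 1484.5 kg/h.
Ar fraction in T = 629.05/1484.5 = 0.4238.

0.4238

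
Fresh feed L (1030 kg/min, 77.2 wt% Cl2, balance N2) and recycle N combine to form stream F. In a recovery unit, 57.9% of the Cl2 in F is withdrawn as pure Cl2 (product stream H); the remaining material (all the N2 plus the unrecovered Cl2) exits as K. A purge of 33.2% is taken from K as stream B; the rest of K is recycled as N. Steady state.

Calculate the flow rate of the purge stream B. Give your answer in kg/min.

N2 enters only via L and leaves only via the purge: 1030×0.228 = 0.332×(N2 in K), and the recovery unit passes all N2, so N2 in F = N2 in K = 707.35 kg/min.
Cl2 in F: m_A = 1030×0.772 + (1−0.332)·(1−0.579)·m_A, so m_A = 795.16/0.7188 = 1106.3 kg/min.
K = (1−0.579)×1106.3 + 707.35 = 1173.1 kg/min.
Purge B = 0.332×1173.1 = 389.47 kg/min.

389.5 kg/min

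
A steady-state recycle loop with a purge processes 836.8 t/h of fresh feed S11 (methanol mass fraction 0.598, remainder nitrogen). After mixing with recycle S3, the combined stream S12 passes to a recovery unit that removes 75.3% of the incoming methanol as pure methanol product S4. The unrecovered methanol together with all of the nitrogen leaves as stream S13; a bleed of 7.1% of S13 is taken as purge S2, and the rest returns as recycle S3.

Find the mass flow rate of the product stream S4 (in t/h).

methanol in S12: m_A = 836.8×0.598 + (1−0.071)·(1−0.753)·m_A, so m_A = 500.41/0.7705 = 649.43 t/h.
Product S4 = 0.753×649.43 = 489.02 t/h.

489 t/h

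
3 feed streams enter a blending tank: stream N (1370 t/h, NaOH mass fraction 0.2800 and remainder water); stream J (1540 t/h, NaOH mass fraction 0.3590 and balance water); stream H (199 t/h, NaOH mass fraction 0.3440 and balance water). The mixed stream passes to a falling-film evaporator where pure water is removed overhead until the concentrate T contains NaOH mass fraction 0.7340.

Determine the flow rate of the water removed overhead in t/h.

NaOH entering = 1370×0.280 + 1540×0.359 + 199×0.344 = 1004.9 t/h.
All NaOH reports to T, so T = 1004.9/0.734 = 1369.1 t/h.
Total feed = 3109 t/h; overhead = 3109 − 1369.1 = 1739.9 t/h.

1740 t/h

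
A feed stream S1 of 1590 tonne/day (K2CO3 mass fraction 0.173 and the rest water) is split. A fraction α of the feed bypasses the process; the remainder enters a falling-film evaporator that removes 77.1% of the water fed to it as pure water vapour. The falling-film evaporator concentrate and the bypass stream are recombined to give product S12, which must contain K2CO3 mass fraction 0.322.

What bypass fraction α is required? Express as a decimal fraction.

0.274

All 1590×0.173 = 275.07 tonne/day of K2CO3 reaches S12, so S12 = 275.07/0.322 = 854.25 tonne/day and vapour = 735.75 tonne/day.
The evaporator receives (1−α)·1590 of feed at 0.827 water and removes 0.771 of that water:
0.771×0.827×(1−α)×1590 = 735.75
(1−α) = 735.75/1013.8 = 0.7257;  α = 0.2743.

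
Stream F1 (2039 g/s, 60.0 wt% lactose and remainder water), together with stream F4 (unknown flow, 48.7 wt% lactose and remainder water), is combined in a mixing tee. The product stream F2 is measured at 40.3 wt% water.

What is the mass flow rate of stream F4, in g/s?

Let F4 be the unknown flow. Total out = 2039 + F4.
water balance: 815.6 + 0.513·F4 = 0.403·(2039 + F4)
(0.513 − 0.403)·F4 = 0.403×2039 − 815.6 = 6.117
F4 = 6.117 / 0.110 = 55.609 g/s

55.61 g/s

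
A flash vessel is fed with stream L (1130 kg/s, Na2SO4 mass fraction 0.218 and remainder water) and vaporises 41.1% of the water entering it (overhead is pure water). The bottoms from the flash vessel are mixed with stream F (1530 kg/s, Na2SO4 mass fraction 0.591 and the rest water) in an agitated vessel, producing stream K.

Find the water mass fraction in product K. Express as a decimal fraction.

Vapour removed = 0.411×0.782×1130 = 363.18 kg/s; concentrate = 766.82 kg/s.
water reaching the mixer = 520.48 (from concentrate) + 1530×0.409 = 1146.2 kg/s.
Product flow = 766.82 + 1530 = 2296.8 kg/s; water fraction = 0.499.

0.499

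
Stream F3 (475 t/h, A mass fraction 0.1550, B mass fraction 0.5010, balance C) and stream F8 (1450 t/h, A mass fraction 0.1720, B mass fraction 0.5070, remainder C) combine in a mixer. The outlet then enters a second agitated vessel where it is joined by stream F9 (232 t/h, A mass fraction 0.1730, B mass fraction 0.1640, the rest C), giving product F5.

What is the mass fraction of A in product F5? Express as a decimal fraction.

0.1684

Overall, product flow = 2157 t/h.
A in = 475×0.155 + 1450×0.172 + 232×0.173 = 363.16 t/h.
A fraction in F5 = 0.1684.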